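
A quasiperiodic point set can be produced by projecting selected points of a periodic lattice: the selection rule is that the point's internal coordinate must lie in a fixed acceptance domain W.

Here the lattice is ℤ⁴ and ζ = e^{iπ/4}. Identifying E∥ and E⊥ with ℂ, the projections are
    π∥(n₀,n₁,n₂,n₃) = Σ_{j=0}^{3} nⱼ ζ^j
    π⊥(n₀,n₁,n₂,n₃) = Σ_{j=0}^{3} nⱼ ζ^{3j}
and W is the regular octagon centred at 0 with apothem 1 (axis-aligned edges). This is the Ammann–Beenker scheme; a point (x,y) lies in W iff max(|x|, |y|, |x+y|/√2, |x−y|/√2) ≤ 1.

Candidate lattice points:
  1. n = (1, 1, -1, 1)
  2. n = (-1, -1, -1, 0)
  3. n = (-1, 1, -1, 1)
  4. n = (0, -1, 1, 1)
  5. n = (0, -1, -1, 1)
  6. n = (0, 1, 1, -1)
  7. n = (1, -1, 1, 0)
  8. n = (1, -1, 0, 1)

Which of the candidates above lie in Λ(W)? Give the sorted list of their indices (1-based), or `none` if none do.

Internal map: ζ^{3j} for j=0..3 gives (1,0), (−√2/2,√2/2), (0,−1), (√2/2,√2/2).
candidate 1: n = (1, 1, -1, 1) → π⊥ ≈ (+1.00000, +2.41421); max(|x|,|y|,|x±y|/√2) = 2.41421 > 1 ⇒ ∉ W
candidate 2: n = (-1, -1, -1, 0) → π⊥ ≈ (-0.29289, +0.29289); max(|x|,|y|,|x±y|/√2) = 0.41421 ≤ 1 ⇒ ∈ W
candidate 3: n = (-1, 1, -1, 1) → π⊥ ≈ (-1.00000, +2.41421); max(|x|,|y|,|x±y|/√2) = 2.41421 > 1 ⇒ ∉ W
candidate 4: n = (0, -1, 1, 1) → π⊥ ≈ (+1.41421, -1.00000); max(|x|,|y|,|x±y|/√2) = 1.70711 > 1 ⇒ ∉ W
candidate 5: n = (0, -1, -1, 1) → π⊥ ≈ (+1.41421, +1.00000); max(|x|,|y|,|x±y|/√2) = 1.70711 > 1 ⇒ ∉ W
candidate 6: n = (0, 1, 1, -1) → π⊥ ≈ (-1.41421, -1.00000); max(|x|,|y|,|x±y|/√2) = 1.70711 > 1 ⇒ ∉ W
candidate 7: n = (1, -1, 1, 0) → π⊥ ≈ (+1.70711, -1.70711); max(|x|,|y|,|x±y|/√2) = 2.41421 > 1 ⇒ ∉ W
candidate 8: n = (1, -1, 0, 1) → π⊥ ≈ (+2.41421, +0.00000); max(|x|,|y|,|x±y|/√2) = 2.41421 > 1 ⇒ ∉ W

2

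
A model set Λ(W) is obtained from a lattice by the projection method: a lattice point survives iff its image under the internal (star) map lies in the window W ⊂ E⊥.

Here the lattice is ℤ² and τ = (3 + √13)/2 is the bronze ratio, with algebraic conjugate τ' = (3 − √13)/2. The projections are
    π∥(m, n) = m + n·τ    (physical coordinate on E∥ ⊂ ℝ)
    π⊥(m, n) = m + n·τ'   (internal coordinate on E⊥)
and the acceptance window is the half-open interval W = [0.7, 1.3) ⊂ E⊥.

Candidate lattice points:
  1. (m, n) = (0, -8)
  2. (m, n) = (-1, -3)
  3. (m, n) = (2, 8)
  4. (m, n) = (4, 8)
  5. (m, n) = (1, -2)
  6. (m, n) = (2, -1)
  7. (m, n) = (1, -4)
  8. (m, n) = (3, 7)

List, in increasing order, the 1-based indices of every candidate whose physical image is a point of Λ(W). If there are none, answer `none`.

Numerically τ ≈ 3.302776 and τ' = −1/τ ≈ -0.302776.
candidate 1: (m,n)=(0,-8) → π∥ = 0-8·τ ≈ -26.422205, π⊥ = 0-8·τ' ≈ 2.422205 ∉ [0.7, 1.3) ⇒ out
candidate 2: (m,n)=(-1,-3) → π∥ = -1-3·τ ≈ -10.908327, π⊥ = -1-3·τ' ≈ -0.091673 ∉ [0.7, 1.3) ⇒ out
candidate 3: (m,n)=(2,8) → π∥ = 2+8·τ ≈ 28.422205, π⊥ = 2+8·τ' ≈ -0.422205 ∉ [0.7, 1.3) ⇒ out
candidate 4: (m,n)=(4,8) → π∥ = 4+8·τ ≈ 30.422205, π⊥ = 4+8·τ' ≈ 1.577795 ∉ [0.7, 1.3) ⇒ out
candidate 5: (m,n)=(1,-2) → π∥ = 1-2·τ ≈ -5.605551, π⊥ = 1-2·τ' ≈ 1.605551 ∉ [0.7, 1.3) ⇒ out
candidate 6: (m,n)=(2,-1) → π∥ = 2-1·τ ≈ -1.302776, π⊥ = 2-1·τ' ≈ 2.302776 ∉ [0.7, 1.3) ⇒ out
candidate 7: (m,n)=(1,-4) → π∥ = 1-4·τ ≈ -12.211103, π⊥ = 1-4·τ' ≈ 2.211103 ∉ [0.7, 1.3) ⇒ out
candidate 8: (m,n)=(3,7) → π∥ = 3+7·τ ≈ 26.119429, π⊥ = 3+7·τ' ≈ 0.880571 ∈ [0.7, 1.3) ⇒ IN Λ

8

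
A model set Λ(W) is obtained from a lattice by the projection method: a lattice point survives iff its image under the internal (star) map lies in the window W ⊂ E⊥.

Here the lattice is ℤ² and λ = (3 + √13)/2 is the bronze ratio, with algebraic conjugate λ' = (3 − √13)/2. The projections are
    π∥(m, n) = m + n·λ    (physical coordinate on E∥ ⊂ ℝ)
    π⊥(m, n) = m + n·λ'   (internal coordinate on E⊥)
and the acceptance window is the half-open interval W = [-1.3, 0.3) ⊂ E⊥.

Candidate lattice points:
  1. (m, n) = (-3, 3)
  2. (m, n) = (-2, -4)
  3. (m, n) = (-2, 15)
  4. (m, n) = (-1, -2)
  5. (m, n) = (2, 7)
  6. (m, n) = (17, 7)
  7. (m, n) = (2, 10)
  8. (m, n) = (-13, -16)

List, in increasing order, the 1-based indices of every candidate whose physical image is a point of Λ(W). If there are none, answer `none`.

2, 4, 5, 7

Compute λ' = (3−√13)/2 = -0.3028, so π⊥(m,n) = m -0.3028·n.
[1] lift (-3,3): star map gives -3.9083; window check -1.3 ≤ -3.9083 < 0.3 is false → out
[2] lift (-2,-4): star map gives -0.7889; window check -1.3 ≤ -0.7889 < 0.3 is true → IN Λ
[3] lift (-2,15): star map gives -6.5416; window check -1.3 ≤ -6.5416 < 0.3 is false → out
[4] lift (-1,-2): star map gives -0.3944; window check -1.3 ≤ -0.3944 < 0.3 is true → IN Λ
[5] lift (2,7): star map gives -0.1194; window check -1.3 ≤ -0.1194 < 0.3 is true → IN Λ
[6] lift (17,7): star map gives 14.8806; window check -1.3 ≤ 14.8806 < 0.3 is false → out
[7] lift (2,10): star map gives -1.0278; window check -1.3 ≤ -1.0278 < 0.3 is true → IN Λ
[8] lift (-13,-16): star map gives -8.1556; window check -1.3 ≤ -8.1556 < 0.3 is false → out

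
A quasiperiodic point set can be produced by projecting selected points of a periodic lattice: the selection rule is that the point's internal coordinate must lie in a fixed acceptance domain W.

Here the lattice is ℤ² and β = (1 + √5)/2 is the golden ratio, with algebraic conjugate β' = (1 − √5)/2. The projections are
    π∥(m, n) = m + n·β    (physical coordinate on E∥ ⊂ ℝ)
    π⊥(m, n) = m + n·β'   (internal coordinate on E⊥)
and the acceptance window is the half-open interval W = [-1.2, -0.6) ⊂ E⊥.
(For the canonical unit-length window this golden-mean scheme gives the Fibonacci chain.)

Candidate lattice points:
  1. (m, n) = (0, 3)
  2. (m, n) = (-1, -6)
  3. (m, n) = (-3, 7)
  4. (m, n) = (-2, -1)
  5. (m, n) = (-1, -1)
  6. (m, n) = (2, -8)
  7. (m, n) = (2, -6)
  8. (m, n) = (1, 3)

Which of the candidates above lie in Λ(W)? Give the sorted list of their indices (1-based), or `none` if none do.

β' = (1−√5)/2 ≈ -0.61803.
candidate 1: (m,n)=(0,3) → π∥ = 0+3·β ≈ 4.85410, π⊥ = 0+3·β' ≈ -1.85410 ∉ [-1.2, -0.6) ⇒ out
candidate 2: (m,n)=(-1,-6) → π∥ = -1-6·β ≈ -10.70820, π⊥ = -1-6·β' ≈ 2.70820 ∉ [-1.2, -0.6) ⇒ out
candidate 3: (m,n)=(-3,7) → π∥ = -3+7·β ≈ 8.32624, π⊥ = -3+7·β' ≈ -7.32624 ∉ [-1.2, -0.6) ⇒ out
candidate 4: (m,n)=(-2,-1) → π∥ = -2-1·β ≈ -3.61803, π⊥ = -2-1·β' ≈ -1.38197 ∉ [-1.2, -0.6) ⇒ out
candidate 5: (m,n)=(-1,-1) → π∥ = -1-1·β ≈ -2.61803, π⊥ = -1-1·β' ≈ -0.38197 ∉ [-1.2, -0.6) ⇒ out
candidate 6: (m,n)=(2,-8) → π∥ = 2-8·β ≈ -10.94427, π⊥ = 2-8·β' ≈ 6.94427 ∉ [-1.2, -0.6) ⇒ out
candidate 7: (m,n)=(2,-6) → π∥ = 2-6·β ≈ -7.70820, π⊥ = 2-6·β' ≈ 5.70820 ∉ [-1.2, -0.6) ⇒ out
candidate 8: (m,n)=(1,3) → π∥ = 1+3·β ≈ 5.85410, π⊥ = 1+3·β' ≈ -0.85410 ∈ [-1.2, -0.6) ⇒ IN Λ

8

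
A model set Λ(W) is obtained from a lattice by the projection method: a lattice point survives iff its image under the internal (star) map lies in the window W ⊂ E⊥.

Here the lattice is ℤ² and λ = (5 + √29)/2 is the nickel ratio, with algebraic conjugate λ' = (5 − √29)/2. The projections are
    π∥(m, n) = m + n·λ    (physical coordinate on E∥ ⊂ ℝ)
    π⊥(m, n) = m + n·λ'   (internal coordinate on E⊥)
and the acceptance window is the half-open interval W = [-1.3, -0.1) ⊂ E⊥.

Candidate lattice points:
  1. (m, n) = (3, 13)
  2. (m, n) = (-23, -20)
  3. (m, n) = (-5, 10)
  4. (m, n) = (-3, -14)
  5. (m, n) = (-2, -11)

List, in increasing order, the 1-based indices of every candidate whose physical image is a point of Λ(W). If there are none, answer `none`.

4

λ' = (5−√29)/2 ≈ -0.192582.
[1] lift (3,13): star map gives 0.496429; window check -1.3 ≤ 0.496429 < -0.1 is false → out
[2] lift (-23,-20): star map gives -19.148352; window check -1.3 ≤ -19.148352 < -0.1 is false → out
[3] lift (-5,10): star map gives -6.925824; window check -1.3 ≤ -6.925824 < -0.1 is false → out
[4] lift (-3,-14): star map gives -0.303846; window check -1.3 ≤ -0.303846 < -0.1 is true → IN Λ
[5] lift (-2,-11): star map gives 0.118406; window check -1.3 ≤ 0.118406 < -0.1 is false → out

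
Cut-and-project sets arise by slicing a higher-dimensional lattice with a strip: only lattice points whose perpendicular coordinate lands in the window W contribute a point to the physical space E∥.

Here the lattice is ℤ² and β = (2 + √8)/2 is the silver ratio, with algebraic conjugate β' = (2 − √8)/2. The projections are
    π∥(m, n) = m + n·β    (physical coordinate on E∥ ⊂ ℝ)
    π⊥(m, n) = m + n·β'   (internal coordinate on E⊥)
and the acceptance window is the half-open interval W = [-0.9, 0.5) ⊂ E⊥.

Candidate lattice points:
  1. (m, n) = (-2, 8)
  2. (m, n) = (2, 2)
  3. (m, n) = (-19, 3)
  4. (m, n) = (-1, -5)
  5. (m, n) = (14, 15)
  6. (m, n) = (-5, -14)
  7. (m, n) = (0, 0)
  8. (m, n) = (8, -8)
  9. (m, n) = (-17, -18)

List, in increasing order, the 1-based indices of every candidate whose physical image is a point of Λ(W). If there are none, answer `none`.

Numerically β ≈ 2.4142 and β' = −1/β ≈ -0.4142.
#1 (-2,8): internal coord -2 + (8)·β' = -5.3137; -5.3137 ∉ [-0.9, 0.5) → out
#2 (2,2): internal coord 2 + (2)·β' = +1.1716; +1.1716 ∉ [-0.9, 0.5) → out
#3 (-19,3): internal coord -19 + (3)·β' = -20.2426; -20.2426 ∉ [-0.9, 0.5) → out
#4 (-1,-5): internal coord -1 + (-5)·β' = +1.0711; +1.0711 ∉ [-0.9, 0.5) → out
#5 (14,15): internal coord 14 + (15)·β' = +7.7868; +7.7868 ∉ [-0.9, 0.5) → out
#6 (-5,-14): internal coord -5 + (-14)·β' = +0.7990; +0.7990 ∉ [-0.9, 0.5) → out
#7 (0,0): internal coord 0 + (0)·β' = +0.0000; +0.0000 ∈ [-0.9, 0.5) → IN Λ
#8 (8,-8): internal coord 8 + (-8)·β' = +11.3137; +11.3137 ∉ [-0.9, 0.5) → out
#9 (-17,-18): internal coord -17 + (-18)·β' = -9.5442; -9.5442 ∉ [-0.9, 0.5) → out

7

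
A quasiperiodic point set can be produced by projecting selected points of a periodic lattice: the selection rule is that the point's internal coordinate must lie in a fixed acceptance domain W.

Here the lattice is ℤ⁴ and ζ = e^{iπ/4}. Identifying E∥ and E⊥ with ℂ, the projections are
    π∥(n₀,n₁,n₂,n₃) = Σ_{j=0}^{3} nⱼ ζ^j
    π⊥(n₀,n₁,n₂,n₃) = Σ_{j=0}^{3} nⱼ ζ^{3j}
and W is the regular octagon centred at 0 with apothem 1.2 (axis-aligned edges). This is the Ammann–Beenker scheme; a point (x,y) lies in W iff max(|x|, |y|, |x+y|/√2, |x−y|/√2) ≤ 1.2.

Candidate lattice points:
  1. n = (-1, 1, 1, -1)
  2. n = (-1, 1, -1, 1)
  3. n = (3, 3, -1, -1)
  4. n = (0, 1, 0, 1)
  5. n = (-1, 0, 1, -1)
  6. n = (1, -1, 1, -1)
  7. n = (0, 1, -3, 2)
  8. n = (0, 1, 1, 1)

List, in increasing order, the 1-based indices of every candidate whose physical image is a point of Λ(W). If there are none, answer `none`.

Internal map: ζ^{3j} for j=0..3 gives (1,0), (−√2/2,√2/2), (0,−1), (√2/2,√2/2).
#1 (-1, 1, 1, -1): internal (-2.414214, -1.000000); octagon support 2.414214 vs apothem 1.2 → ∉ W
#2 (-1, 1, -1, 1): internal (-1.000000, 2.414214); octagon support 2.414214 vs apothem 1.2 → ∉ W
#3 (3, 3, -1, -1): internal (0.171573, 2.414214); octagon support 2.414214 vs apothem 1.2 → ∉ W
#4 (0, 1, 0, 1): internal (0.000000, 1.414214); octagon support 1.414214 vs apothem 1.2 → ∉ W
#5 (-1, 0, 1, -1): internal (-1.707107, -1.707107); octagon support 2.414214 vs apothem 1.2 → ∉ W
#6 (1, -1, 1, -1): internal (1.000000, -2.414214); octagon support 2.414214 vs apothem 1.2 → ∉ W
#7 (0, 1, -3, 2): internal (0.707107, 5.121320); octagon support 5.121320 vs apothem 1.2 → ∉ W
#8 (0, 1, 1, 1): internal (0.000000, 0.414214); octagon support 0.414214 vs apothem 1.2 → ∈ W

8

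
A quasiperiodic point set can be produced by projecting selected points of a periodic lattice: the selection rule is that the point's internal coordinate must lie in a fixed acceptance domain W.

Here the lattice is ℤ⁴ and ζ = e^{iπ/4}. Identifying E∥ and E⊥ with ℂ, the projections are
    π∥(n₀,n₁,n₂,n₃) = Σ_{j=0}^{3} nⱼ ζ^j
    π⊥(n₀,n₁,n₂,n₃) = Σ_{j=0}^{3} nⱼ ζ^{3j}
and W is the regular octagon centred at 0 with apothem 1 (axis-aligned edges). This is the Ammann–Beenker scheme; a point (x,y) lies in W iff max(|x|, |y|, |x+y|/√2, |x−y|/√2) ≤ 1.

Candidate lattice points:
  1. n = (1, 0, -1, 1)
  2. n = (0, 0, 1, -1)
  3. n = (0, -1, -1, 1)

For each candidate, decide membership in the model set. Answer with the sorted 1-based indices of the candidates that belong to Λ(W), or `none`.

none

With ζ = e^{iπ/4} the internal vectors are ζ^0,ζ^3,ζ^6,ζ^9.
candidate 1: n = (1, 0, -1, 1) → π⊥ ≈ (+1.70711, +1.70711); max(|x|,|y|,|x±y|/√2) = 2.41421 > 1 ⇒ ∉ W
candidate 2: n = (0, 0, 1, -1) → π⊥ ≈ (-0.70711, -1.70711); max(|x|,|y|,|x±y|/√2) = 1.70711 > 1 ⇒ ∉ W
candidate 3: n = (0, -1, -1, 1) → π⊥ ≈ (+1.41421, +1.00000); max(|x|,|y|,|x±y|/√2) = 1.70711 > 1 ⇒ ∉ W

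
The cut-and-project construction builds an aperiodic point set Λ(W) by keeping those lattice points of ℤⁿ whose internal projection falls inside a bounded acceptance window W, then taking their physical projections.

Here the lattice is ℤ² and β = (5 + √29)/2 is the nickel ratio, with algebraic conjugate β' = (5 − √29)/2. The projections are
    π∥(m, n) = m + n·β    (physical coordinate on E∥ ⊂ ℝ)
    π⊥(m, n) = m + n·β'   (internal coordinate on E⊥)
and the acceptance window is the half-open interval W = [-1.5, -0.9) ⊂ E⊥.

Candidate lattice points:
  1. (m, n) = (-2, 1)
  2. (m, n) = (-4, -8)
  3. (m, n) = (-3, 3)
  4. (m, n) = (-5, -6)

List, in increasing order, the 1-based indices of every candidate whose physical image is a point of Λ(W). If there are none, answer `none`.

none

Compute β' = (5−√29)/2 = -0.19258, so π⊥(m,n) = m -0.19258·n.
[1] lift (-2,1): star map gives -2.19258; window check -1.5 ≤ -2.19258 < -0.9 is false → out
[2] lift (-4,-8): star map gives -2.45934; window check -1.5 ≤ -2.45934 < -0.9 is false → out
[3] lift (-3,3): star map gives -3.57775; window check -1.5 ≤ -3.57775 < -0.9 is false → out
[4] lift (-5,-6): star map gives -3.84451; window check -1.5 ≤ -3.84451 < -0.9 is false → out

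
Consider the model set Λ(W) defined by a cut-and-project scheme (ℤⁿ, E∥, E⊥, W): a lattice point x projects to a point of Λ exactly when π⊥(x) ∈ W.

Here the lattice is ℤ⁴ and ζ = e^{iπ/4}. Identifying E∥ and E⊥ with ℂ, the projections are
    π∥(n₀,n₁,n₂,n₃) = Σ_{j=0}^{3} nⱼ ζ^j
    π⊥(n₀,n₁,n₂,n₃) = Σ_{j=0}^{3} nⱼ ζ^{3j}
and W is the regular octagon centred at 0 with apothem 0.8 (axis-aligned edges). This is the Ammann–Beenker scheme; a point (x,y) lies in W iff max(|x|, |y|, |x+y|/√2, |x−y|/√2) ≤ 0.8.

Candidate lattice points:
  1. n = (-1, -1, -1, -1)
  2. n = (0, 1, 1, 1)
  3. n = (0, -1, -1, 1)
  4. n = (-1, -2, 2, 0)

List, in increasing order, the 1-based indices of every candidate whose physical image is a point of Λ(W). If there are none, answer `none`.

With ζ = e^{iπ/4} the internal vectors are ζ^0,ζ^3,ζ^6,ζ^9.
#1 (-1, -1, -1, -1): internal (-1.00000, -0.41421); octagon support 1.00000 vs apothem 0.8 → ∉ W
#2 (0, 1, 1, 1): internal (0.00000, 0.41421); octagon support 0.41421 vs apothem 0.8 → ∈ W
#3 (0, -1, -1, 1): internal (1.41421, 1.00000); octagon support 1.70711 vs apothem 0.8 → ∉ W
#4 (-1, -2, 2, 0): internal (0.41421, -3.41421); octagon support 3.41421 vs apothem 0.8 → ∉ W

2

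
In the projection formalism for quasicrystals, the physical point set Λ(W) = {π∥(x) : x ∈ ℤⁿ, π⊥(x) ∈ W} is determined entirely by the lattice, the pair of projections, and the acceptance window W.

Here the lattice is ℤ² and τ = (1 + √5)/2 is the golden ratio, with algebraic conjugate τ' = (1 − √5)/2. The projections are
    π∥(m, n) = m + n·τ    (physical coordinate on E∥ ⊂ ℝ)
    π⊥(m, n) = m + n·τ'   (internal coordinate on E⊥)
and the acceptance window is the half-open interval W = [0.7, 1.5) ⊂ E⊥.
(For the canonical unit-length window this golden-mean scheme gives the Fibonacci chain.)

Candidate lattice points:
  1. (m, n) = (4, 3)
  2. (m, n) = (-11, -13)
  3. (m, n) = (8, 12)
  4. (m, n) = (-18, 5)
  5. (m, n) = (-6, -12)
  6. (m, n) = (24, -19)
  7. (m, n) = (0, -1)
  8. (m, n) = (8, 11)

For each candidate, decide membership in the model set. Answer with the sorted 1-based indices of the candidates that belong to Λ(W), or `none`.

Numerically τ ≈ 1.61803 and τ' = −1/τ ≈ -0.61803.
candidate 1: (m,n)=(4,3) → π∥ = 4+3·τ ≈ 8.85410, π⊥ = 4+3·τ' ≈ 2.14590 ∉ [0.7, 1.5) ⇒ out
candidate 2: (m,n)=(-11,-13) → π∥ = -11-13·τ ≈ -32.03444, π⊥ = -11-13·τ' ≈ -2.96556 ∉ [0.7, 1.5) ⇒ out
candidate 3: (m,n)=(8,12) → π∥ = 8+12·τ ≈ 27.41641, π⊥ = 8+12·τ' ≈ 0.58359 ∉ [0.7, 1.5) ⇒ out
candidate 4: (m,n)=(-18,5) → π∥ = -18+5·τ ≈ -9.90983, π⊥ = -18+5·τ' ≈ -21.09017 ∉ [0.7, 1.5) ⇒ out
candidate 5: (m,n)=(-6,-12) → π∥ = -6-12·τ ≈ -25.41641, π⊥ = -6-12·τ' ≈ 1.41641 ∈ [0.7, 1.5) ⇒ IN Λ
candidate 6: (m,n)=(24,-19) → π∥ = 24-19·τ ≈ -6.74265, π⊥ = 24-19·τ' ≈ 35.74265 ∉ [0.7, 1.5) ⇒ out
candidate 7: (m,n)=(0,-1) → π∥ = 0-1·τ ≈ -1.61803, π⊥ = 0-1·τ' ≈ 0.61803 ∉ [0.7, 1.5) ⇒ out
candidate 8: (m,n)=(8,11) → π∥ = 8+11·τ ≈ 25.79837, π⊥ = 8+11·τ' ≈ 1.20163 ∈ [0.7, 1.5) ⇒ IN Λ

5, 8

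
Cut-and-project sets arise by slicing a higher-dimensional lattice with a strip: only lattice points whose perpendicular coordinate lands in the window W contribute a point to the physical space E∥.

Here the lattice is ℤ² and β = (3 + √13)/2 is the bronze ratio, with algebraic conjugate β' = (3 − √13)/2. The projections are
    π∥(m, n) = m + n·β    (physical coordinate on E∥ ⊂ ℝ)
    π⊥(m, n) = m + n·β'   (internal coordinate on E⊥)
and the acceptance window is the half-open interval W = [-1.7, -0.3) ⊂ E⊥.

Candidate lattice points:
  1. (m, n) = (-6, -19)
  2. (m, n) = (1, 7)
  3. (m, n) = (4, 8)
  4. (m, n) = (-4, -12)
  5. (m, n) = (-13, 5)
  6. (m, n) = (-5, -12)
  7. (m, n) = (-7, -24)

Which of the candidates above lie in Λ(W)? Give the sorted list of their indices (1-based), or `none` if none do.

Numerically β ≈ 3.3028 and β' = −1/β ≈ -0.3028.
[1] lift (-6,-19): star map gives -0.2473; window check -1.7 ≤ -0.2473 < -0.3 is false → out
[2] lift (1,7): star map gives -1.1194; window check -1.7 ≤ -1.1194 < -0.3 is true → IN Λ
[3] lift (4,8): star map gives 1.5778; window check -1.7 ≤ 1.5778 < -0.3 is false → out
[4] lift (-4,-12): star map gives -0.3667; window check -1.7 ≤ -0.3667 < -0.3 is true → IN Λ
[5] lift (-13,5): star map gives -14.5139; window check -1.7 ≤ -14.5139 < -0.3 is false → out
[6] lift (-5,-12): star map gives -1.3667; window check -1.7 ≤ -1.3667 < -0.3 is true → IN Λ
[7] lift (-7,-24): star map gives 0.2666; window check -1.7 ≤ 0.2666 < -0.3 is false → out

2, 4, 6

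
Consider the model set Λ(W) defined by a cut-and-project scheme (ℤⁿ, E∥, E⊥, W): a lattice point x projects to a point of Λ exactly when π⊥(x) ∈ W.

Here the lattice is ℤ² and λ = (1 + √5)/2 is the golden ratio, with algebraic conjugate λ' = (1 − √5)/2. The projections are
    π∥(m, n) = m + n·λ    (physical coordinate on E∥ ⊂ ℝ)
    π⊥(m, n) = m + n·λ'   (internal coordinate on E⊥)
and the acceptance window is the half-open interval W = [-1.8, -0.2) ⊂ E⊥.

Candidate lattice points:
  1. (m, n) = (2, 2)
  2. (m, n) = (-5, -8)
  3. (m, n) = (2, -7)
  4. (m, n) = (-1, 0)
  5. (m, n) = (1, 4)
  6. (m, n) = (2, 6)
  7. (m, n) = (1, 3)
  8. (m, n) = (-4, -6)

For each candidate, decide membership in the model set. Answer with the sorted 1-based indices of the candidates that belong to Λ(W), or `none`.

4, 5, 6, 7, 8

Numerically λ ≈ 1.6180 and λ' = −1/λ ≈ -0.6180.
[1] lift (2,2): star map gives 0.7639; window check -1.8 ≤ 0.7639 < -0.2 is false → out
[2] lift (-5,-8): star map gives -0.0557; window check -1.8 ≤ -0.0557 < -0.2 is false → out
[3] lift (2,-7): star map gives 6.3262; window check -1.8 ≤ 6.3262 < -0.2 is false → out
[4] lift (-1,0): star map gives -1.0000; window check -1.8 ≤ -1.0000 < -0.2 is true → IN Λ
[5] lift (1,4): star map gives -1.4721; window check -1.8 ≤ -1.4721 < -0.2 is true → IN Λ
[6] lift (2,6): star map gives -1.7082; window check -1.8 ≤ -1.7082 < -0.2 is true → IN Λ
[7] lift (1,3): star map gives -0.8541; window check -1.8 ≤ -0.8541 < -0.2 is true → IN Λ
[8] lift (-4,-6): star map gives -0.2918; window check -1.8 ≤ -0.2918 < -0.2 is true → IN Λ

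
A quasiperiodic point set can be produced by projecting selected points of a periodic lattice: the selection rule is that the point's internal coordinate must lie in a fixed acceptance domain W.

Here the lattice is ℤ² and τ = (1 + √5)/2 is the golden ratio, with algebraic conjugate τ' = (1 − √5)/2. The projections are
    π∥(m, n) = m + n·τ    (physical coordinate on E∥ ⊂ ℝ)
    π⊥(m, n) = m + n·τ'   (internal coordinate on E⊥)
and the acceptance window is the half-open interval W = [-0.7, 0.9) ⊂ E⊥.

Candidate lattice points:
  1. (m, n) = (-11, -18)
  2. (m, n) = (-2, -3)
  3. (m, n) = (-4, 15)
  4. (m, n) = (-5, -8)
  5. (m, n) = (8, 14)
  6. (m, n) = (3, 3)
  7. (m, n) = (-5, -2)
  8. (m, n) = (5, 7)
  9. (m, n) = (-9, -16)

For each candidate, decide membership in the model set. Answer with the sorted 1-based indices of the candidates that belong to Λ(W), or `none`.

Compute τ' = (1−√5)/2 = -0.6180, so π⊥(m,n) = m -0.6180·n.
candidate 1: (m,n)=(-11,-18) → π∥ = -11-18·τ ≈ -40.1246, π⊥ = -11-18·τ' ≈ 0.1246 ∈ [-0.7, 0.9) ⇒ IN Λ
candidate 2: (m,n)=(-2,-3) → π∥ = -2-3·τ ≈ -6.8541, π⊥ = -2-3·τ' ≈ -0.1459 ∈ [-0.7, 0.9) ⇒ IN Λ
candidate 3: (m,n)=(-4,15) → π∥ = -4+15·τ ≈ 20.2705, π⊥ = -4+15·τ' ≈ -13.2705 ∉ [-0.7, 0.9) ⇒ out
candidate 4: (m,n)=(-5,-8) → π∥ = -5-8·τ ≈ -17.9443, π⊥ = -5-8·τ' ≈ -0.0557 ∈ [-0.7, 0.9) ⇒ IN Λ
candidate 5: (m,n)=(8,14) → π∥ = 8+14·τ ≈ 30.6525, π⊥ = 8+14·τ' ≈ -0.6525 ∈ [-0.7, 0.9) ⇒ IN Λ
candidate 6: (m,n)=(3,3) → π∥ = 3+3·τ ≈ 7.8541, π⊥ = 3+3·τ' ≈ 1.1459 ∉ [-0.7, 0.9) ⇒ out
candidate 7: (m,n)=(-5,-2) → π∥ = -5-2·τ ≈ -8.2361, π⊥ = -5-2·τ' ≈ -3.7639 ∉ [-0.7, 0.9) ⇒ out
candidate 8: (m,n)=(5,7) → π∥ = 5+7·τ ≈ 16.3262, π⊥ = 5+7·τ' ≈ 0.6738 ∈ [-0.7, 0.9) ⇒ IN Λ
candidate 9: (m,n)=(-9,-16) → π∥ = -9-16·τ ≈ -34.8885, π⊥ = -9-16·τ' ≈ 0.8885 ∈ [-0.7, 0.9) ⇒ IN Λ

1, 2, 4, 5, 8, 9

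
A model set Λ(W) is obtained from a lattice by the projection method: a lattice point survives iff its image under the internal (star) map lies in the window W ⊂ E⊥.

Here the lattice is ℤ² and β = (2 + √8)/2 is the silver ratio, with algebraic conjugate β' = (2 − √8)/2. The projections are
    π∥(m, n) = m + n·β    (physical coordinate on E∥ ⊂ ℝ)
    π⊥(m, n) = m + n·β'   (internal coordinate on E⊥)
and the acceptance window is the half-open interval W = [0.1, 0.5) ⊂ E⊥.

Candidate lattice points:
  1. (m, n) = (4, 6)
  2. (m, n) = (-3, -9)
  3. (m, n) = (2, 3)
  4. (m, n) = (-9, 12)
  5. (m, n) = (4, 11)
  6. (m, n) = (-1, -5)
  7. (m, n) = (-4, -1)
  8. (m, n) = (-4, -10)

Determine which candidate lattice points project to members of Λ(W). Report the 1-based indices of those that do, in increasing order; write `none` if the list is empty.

8

β' = (2−√8)/2 ≈ -0.41421.
#1 (4,6): internal coord 4 + (6)·β' = +1.51472; +1.51472 ∉ [0.1, 0.5) → out
#2 (-3,-9): internal coord -3 + (-9)·β' = +0.72792; +0.72792 ∉ [0.1, 0.5) → out
#3 (2,3): internal coord 2 + (3)·β' = +0.75736; +0.75736 ∉ [0.1, 0.5) → out
#4 (-9,12): internal coord -9 + (12)·β' = -13.97056; -13.97056 ∉ [0.1, 0.5) → out
#5 (4,11): internal coord 4 + (11)·β' = -0.55635; -0.55635 ∉ [0.1, 0.5) → out
#6 (-1,-5): internal coord -1 + (-5)·β' = +1.07107; +1.07107 ∉ [0.1, 0.5) → out
#7 (-4,-1): internal coord -4 + (-1)·β' = -3.58579; -3.58579 ∉ [0.1, 0.5) → out
#8 (-4,-10): internal coord -4 + (-10)·β' = +0.14214; +0.14214 ∈ [0.1, 0.5) → IN Λ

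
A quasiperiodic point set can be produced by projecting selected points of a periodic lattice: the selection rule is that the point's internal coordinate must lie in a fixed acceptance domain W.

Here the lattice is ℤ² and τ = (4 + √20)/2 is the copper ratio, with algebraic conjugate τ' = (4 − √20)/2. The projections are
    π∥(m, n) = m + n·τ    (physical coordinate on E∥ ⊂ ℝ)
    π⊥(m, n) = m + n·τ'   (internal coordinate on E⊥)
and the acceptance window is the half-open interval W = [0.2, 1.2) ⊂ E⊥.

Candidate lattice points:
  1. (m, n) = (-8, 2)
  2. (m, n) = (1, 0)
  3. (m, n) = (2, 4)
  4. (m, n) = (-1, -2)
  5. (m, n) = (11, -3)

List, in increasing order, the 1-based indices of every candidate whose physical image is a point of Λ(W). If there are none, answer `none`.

2, 3

τ' = (4−√20)/2 ≈ -0.23607.
[1] lift (-8,2): star map gives -8.47214; window check 0.2 ≤ -8.47214 < 1.2 is false → out
[2] lift (1,0): star map gives 1.00000; window check 0.2 ≤ 1.00000 < 1.2 is true → IN Λ
[3] lift (2,4): star map gives 1.05573; window check 0.2 ≤ 1.05573 < 1.2 is true → IN Λ
[4] lift (-1,-2): star map gives -0.52786; window check 0.2 ≤ -0.52786 < 1.2 is false → out
[5] lift (11,-3): star map gives 11.70820; window check 0.2 ≤ 11.70820 < 1.2 is false → out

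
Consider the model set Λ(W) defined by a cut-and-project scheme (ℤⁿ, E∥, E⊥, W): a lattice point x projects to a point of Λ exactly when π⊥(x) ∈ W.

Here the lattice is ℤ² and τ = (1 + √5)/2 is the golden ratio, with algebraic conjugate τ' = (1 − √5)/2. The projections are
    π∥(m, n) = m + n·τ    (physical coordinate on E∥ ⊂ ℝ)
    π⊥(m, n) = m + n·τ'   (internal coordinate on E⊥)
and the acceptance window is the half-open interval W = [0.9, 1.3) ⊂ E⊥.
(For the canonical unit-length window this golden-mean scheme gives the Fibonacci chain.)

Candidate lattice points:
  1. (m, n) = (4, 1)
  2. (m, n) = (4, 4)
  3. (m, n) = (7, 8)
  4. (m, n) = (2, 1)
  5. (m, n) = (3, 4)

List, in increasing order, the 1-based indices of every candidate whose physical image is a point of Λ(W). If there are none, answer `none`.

Compute τ' = (1−√5)/2 = -0.618034, so π⊥(m,n) = m -0.618034·n.
candidate 1: (m,n)=(4,1) → π∥ = 4+1·τ ≈ 5.618034, π⊥ = 4+1·τ' ≈ 3.381966 ∉ [0.9, 1.3) ⇒ out
candidate 2: (m,n)=(4,4) → π∥ = 4+4·τ ≈ 10.472136, π⊥ = 4+4·τ' ≈ 1.527864 ∉ [0.9, 1.3) ⇒ out
candidate 3: (m,n)=(7,8) → π∥ = 7+8·τ ≈ 19.944272, π⊥ = 7+8·τ' ≈ 2.055728 ∉ [0.9, 1.3) ⇒ out
candidate 4: (m,n)=(2,1) → π∥ = 2+1·τ ≈ 3.618034, π⊥ = 2+1·τ' ≈ 1.381966 ∉ [0.9, 1.3) ⇒ out
candidate 5: (m,n)=(3,4) → π∥ = 3+4·τ ≈ 9.472136, π⊥ = 3+4·τ' ≈ 0.527864 ∉ [0.9, 1.3) ⇒ out

none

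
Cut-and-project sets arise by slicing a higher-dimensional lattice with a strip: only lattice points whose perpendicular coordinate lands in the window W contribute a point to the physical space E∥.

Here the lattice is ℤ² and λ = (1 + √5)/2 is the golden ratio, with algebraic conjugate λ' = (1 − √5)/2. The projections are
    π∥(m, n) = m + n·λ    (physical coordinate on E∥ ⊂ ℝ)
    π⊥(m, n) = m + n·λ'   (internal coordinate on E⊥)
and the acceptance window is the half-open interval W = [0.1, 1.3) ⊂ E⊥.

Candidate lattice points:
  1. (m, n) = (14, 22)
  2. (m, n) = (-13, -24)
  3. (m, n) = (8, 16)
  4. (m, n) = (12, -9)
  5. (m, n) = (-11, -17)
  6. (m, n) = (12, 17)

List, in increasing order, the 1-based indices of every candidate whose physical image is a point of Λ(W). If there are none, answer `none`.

1

λ' = (1−√5)/2 ≈ -0.618034.
candidate 1: (m,n)=(14,22) → π∥ = 14+22·λ ≈ 49.596748, π⊥ = 14+22·λ' ≈ 0.403252 ∈ [0.1, 1.3) ⇒ IN Λ
candidate 2: (m,n)=(-13,-24) → π∥ = -13-24·λ ≈ -51.832816, π⊥ = -13-24·λ' ≈ 1.832816 ∉ [0.1, 1.3) ⇒ out
candidate 3: (m,n)=(8,16) → π∥ = 8+16·λ ≈ 33.888544, π⊥ = 8+16·λ' ≈ -1.888544 ∉ [0.1, 1.3) ⇒ out
candidate 4: (m,n)=(12,-9) → π∥ = 12-9·λ ≈ -2.562306, π⊥ = 12-9·λ' ≈ 17.562306 ∉ [0.1, 1.3) ⇒ out
candidate 5: (m,n)=(-11,-17) → π∥ = -11-17·λ ≈ -38.506578, π⊥ = -11-17·λ' ≈ -0.493422 ∉ [0.1, 1.3) ⇒ out
candidate 6: (m,n)=(12,17) → π∥ = 12+17·λ ≈ 39.506578, π⊥ = 12+17·λ' ≈ 1.493422 ∉ [0.1, 1.3) ⇒ out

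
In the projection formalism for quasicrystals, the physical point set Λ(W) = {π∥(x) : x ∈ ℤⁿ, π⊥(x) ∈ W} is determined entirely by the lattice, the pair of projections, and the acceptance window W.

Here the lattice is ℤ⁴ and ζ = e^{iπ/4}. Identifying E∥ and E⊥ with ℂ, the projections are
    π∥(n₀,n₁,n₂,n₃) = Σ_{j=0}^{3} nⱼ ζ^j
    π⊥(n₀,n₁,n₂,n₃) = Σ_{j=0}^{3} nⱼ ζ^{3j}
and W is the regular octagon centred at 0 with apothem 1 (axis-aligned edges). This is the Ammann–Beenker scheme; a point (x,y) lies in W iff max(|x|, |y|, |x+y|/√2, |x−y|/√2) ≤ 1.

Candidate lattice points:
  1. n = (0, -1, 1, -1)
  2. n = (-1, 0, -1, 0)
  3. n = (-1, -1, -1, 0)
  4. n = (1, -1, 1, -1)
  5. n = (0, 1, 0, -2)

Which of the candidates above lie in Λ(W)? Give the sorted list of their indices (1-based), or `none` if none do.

3

π⊥(n) = n₀ + n₁ζ³ + n₂ζ⁶ + n₃ζ⁹ where ζ = e^{iπ/4}.
candidate 1: n = (0, -1, 1, -1) → π⊥ ≈ (+0.00000, -2.41421); max(|x|,|y|,|x±y|/√2) = 2.41421 > 1 ⇒ ∉ W
candidate 2: n = (-1, 0, -1, 0) → π⊥ ≈ (-1.00000, +1.00000); max(|x|,|y|,|x±y|/√2) = 1.41421 > 1 ⇒ ∉ W
candidate 3: n = (-1, -1, -1, 0) → π⊥ ≈ (-0.29289, +0.29289); max(|x|,|y|,|x±y|/√2) = 0.41421 ≤ 1 ⇒ ∈ W
candidate 4: n = (1, -1, 1, -1) → π⊥ ≈ (+1.00000, -2.41421); max(|x|,|y|,|x±y|/√2) = 2.41421 > 1 ⇒ ∉ W
candidate 5: n = (0, 1, 0, -2) → π⊥ ≈ (-2.12132, -0.70711); max(|x|,|y|,|x±y|/√2) = 2.12132 > 1 ⇒ ∉ W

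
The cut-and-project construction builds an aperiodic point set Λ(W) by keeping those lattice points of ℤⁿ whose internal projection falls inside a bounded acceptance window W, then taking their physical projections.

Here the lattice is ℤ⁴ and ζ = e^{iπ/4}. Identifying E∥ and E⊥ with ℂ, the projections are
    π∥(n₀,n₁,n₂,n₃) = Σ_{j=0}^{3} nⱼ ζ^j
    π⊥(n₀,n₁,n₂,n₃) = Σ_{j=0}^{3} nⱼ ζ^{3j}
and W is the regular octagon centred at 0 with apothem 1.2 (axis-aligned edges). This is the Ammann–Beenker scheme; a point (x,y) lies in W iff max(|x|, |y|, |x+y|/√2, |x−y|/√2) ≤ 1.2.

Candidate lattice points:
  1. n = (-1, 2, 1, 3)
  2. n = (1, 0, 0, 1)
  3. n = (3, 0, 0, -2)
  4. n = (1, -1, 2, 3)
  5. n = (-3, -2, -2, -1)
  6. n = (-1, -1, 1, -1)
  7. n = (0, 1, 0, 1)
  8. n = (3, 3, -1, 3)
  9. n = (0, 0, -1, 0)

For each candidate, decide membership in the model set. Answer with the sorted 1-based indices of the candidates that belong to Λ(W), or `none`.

Internal map: ζ^{3j} for j=0..3 gives (1,0), (−√2/2,√2/2), (0,−1), (√2/2,√2/2).
#1 (-1, 2, 1, 3): internal (-0.2929, 2.5355); octagon support 2.5355 vs apothem 1.2 → ∉ W
#2 (1, 0, 0, 1): internal (1.7071, 0.7071); octagon support 1.7071 vs apothem 1.2 → ∉ W
#3 (3, 0, 0, -2): internal (1.5858, -1.4142); octagon support 2.1213 vs apothem 1.2 → ∉ W
#4 (1, -1, 2, 3): internal (3.8284, -0.5858); octagon support 3.8284 vs apothem 1.2 → ∉ W
#5 (-3, -2, -2, -1): internal (-2.2929, -0.1213); octagon support 2.2929 vs apothem 1.2 → ∉ W
#6 (-1, -1, 1, -1): internal (-1.0000, -2.4142); octagon support 2.4142 vs apothem 1.2 → ∉ W
#7 (0, 1, 0, 1): internal (0.0000, 1.4142); octagon support 1.4142 vs apothem 1.2 → ∉ W
#8 (3, 3, -1, 3): internal (3.0000, 5.2426); octagon support 5.8284 vs apothem 1.2 → ∉ W
#9 (0, 0, -1, 0): internal (0.0000, 1.0000); octagon support 1.0000 vs apothem 1.2 → ∈ W

9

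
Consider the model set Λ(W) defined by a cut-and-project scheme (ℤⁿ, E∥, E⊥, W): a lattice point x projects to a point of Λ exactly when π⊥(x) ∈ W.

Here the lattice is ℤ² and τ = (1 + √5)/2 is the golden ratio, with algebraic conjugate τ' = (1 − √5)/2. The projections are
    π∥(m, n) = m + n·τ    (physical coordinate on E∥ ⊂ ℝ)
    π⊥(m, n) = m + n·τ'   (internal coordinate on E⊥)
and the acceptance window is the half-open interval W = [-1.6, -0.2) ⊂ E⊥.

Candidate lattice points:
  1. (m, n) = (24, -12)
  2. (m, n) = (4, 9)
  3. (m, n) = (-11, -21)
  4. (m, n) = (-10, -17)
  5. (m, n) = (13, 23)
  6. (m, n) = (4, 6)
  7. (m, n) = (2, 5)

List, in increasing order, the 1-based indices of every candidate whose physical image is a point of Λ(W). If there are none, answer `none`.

2, 5, 7

Numerically τ ≈ 1.618034 and τ' = −1/τ ≈ -0.618034.
candidate 1: (m,n)=(24,-12) → π∥ = 24-12·τ ≈ 4.583592, π⊥ = 24-12·τ' ≈ 31.416408 ∉ [-1.6, -0.2) ⇒ out
candidate 2: (m,n)=(4,9) → π∥ = 4+9·τ ≈ 18.562306, π⊥ = 4+9·τ' ≈ -1.562306 ∈ [-1.6, -0.2) ⇒ IN Λ
candidate 3: (m,n)=(-11,-21) → π∥ = -11-21·τ ≈ -44.978714, π⊥ = -11-21·τ' ≈ 1.978714 ∉ [-1.6, -0.2) ⇒ out
candidate 4: (m,n)=(-10,-17) → π∥ = -10-17·τ ≈ -37.506578, π⊥ = -10-17·τ' ≈ 0.506578 ∉ [-1.6, -0.2) ⇒ out
candidate 5: (m,n)=(13,23) → π∥ = 13+23·τ ≈ 50.214782, π⊥ = 13+23·τ' ≈ -1.214782 ∈ [-1.6, -0.2) ⇒ IN Λ
candidate 6: (m,n)=(4,6) → π∥ = 4+6·τ ≈ 13.708204, π⊥ = 4+6·τ' ≈ 0.291796 ∉ [-1.6, -0.2) ⇒ out
candidate 7: (m,n)=(2,5) → π∥ = 2+5·τ ≈ 10.090170, π⊥ = 2+5·τ' ≈ -1.090170 ∈ [-1.6, -0.2) ⇒ IN Λ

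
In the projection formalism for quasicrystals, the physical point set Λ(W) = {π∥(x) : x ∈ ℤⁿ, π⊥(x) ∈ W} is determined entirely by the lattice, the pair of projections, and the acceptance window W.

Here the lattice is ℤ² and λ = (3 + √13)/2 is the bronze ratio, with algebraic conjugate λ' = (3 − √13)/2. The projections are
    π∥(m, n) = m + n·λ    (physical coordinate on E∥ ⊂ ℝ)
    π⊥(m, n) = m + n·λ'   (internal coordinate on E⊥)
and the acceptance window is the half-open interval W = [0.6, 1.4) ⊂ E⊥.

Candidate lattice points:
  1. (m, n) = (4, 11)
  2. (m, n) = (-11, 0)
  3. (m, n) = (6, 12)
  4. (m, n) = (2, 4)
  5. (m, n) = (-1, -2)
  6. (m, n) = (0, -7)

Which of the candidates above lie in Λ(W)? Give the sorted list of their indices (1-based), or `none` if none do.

Numerically λ ≈ 3.30278 and λ' = −1/λ ≈ -0.30278.
candidate 1: (m,n)=(4,11) → π∥ = 4+11·λ ≈ 40.33053, π⊥ = 4+11·λ' ≈ 0.66947 ∈ [0.6, 1.4) ⇒ IN Λ
candidate 2: (m,n)=(-11,0) → π∥ = -11+0·λ ≈ -11.00000, π⊥ = -11+0·λ' ≈ -11.00000 ∉ [0.6, 1.4) ⇒ out
candidate 3: (m,n)=(6,12) → π∥ = 6+12·λ ≈ 45.63331, π⊥ = 6+12·λ' ≈ 2.36669 ∉ [0.6, 1.4) ⇒ out
candidate 4: (m,n)=(2,4) → π∥ = 2+4·λ ≈ 15.21110, π⊥ = 2+4·λ' ≈ 0.78890 ∈ [0.6, 1.4) ⇒ IN Λ
candidate 5: (m,n)=(-1,-2) → π∥ = -1-2·λ ≈ -7.60555, π⊥ = -1-2·λ' ≈ -0.39445 ∉ [0.6, 1.4) ⇒ out
candidate 6: (m,n)=(0,-7) → π∥ = 0-7·λ ≈ -23.11943, π⊥ = 0-7·λ' ≈ 2.11943 ∉ [0.6, 1.4) ⇒ out

1, 4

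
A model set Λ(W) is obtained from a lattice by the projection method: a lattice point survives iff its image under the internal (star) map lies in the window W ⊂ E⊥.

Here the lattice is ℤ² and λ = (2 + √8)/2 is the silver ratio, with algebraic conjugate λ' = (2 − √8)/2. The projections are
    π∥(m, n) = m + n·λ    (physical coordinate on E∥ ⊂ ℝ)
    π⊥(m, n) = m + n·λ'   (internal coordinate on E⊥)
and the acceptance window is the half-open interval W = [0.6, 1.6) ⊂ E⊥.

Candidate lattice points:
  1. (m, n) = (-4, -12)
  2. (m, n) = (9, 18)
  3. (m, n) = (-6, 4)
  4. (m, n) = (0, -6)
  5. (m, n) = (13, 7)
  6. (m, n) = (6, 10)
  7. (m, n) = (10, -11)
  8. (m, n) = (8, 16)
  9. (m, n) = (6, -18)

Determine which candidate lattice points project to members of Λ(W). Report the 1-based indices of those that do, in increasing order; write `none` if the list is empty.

1, 2, 8

Numerically λ ≈ 2.414214 and λ' = −1/λ ≈ -0.414214.
candidate 1: (m,n)=(-4,-12) → π∥ = -4-12·λ ≈ -32.970563, π⊥ = -4-12·λ' ≈ 0.970563 ∈ [0.6, 1.6) ⇒ IN Λ
candidate 2: (m,n)=(9,18) → π∥ = 9+18·λ ≈ 52.455844, π⊥ = 9+18·λ' ≈ 1.544156 ∈ [0.6, 1.6) ⇒ IN Λ
candidate 3: (m,n)=(-6,4) → π∥ = -6+4·λ ≈ 3.656854, π⊥ = -6+4·λ' ≈ -7.656854 ∉ [0.6, 1.6) ⇒ out
candidate 4: (m,n)=(0,-6) → π∥ = 0-6·λ ≈ -14.485281, π⊥ = 0-6·λ' ≈ 2.485281 ∉ [0.6, 1.6) ⇒ out
candidate 5: (m,n)=(13,7) → π∥ = 13+7·λ ≈ 29.899495, π⊥ = 13+7·λ' ≈ 10.100505 ∉ [0.6, 1.6) ⇒ out
candidate 6: (m,n)=(6,10) → π∥ = 6+10·λ ≈ 30.142136, π⊥ = 6+10·λ' ≈ 1.857864 ∉ [0.6, 1.6) ⇒ out
candidate 7: (m,n)=(10,-11) → π∥ = 10-11·λ ≈ -16.556349, π⊥ = 10-11·λ' ≈ 14.556349 ∉ [0.6, 1.6) ⇒ out
candidate 8: (m,n)=(8,16) → π∥ = 8+16·λ ≈ 46.627417, π⊥ = 8+16·λ' ≈ 1.372583 ∈ [0.6, 1.6) ⇒ IN Λ
candidate 9: (m,n)=(6,-18) → π∥ = 6-18·λ ≈ -37.455844, π⊥ = 6-18·λ' ≈ 13.455844 ∉ [0.6, 1.6) ⇒ out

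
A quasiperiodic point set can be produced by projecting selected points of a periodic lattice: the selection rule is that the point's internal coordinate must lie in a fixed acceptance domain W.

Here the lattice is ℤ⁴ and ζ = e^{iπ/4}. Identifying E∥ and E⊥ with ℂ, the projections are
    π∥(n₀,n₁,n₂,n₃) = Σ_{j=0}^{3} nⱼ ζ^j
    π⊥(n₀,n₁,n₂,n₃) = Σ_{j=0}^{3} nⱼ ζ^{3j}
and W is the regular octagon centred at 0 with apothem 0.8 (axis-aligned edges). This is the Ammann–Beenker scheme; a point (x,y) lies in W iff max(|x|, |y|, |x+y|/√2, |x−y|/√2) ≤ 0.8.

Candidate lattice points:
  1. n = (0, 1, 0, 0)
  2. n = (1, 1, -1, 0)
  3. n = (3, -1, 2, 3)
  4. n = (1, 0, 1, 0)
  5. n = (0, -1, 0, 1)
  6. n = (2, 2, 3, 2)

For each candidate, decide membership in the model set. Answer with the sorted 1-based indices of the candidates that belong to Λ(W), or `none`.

none

Internal map: ζ^{3j} for j=0..3 gives (1,0), (−√2/2,√2/2), (0,−1), (√2/2,√2/2).
candidate 1: n = (0, 1, 0, 0) → π⊥ ≈ (-0.7071, +0.7071); max(|x|,|y|,|x±y|/√2) = 1.0000 > 0.8 ⇒ ∉ W
candidate 2: n = (1, 1, -1, 0) → π⊥ ≈ (+0.2929, +1.7071); max(|x|,|y|,|x±y|/√2) = 1.7071 > 0.8 ⇒ ∉ W
candidate 3: n = (3, -1, 2, 3) → π⊥ ≈ (+5.8284, -0.5858); max(|x|,|y|,|x±y|/√2) = 5.8284 > 0.8 ⇒ ∉ W
candidate 4: n = (1, 0, 1, 0) → π⊥ ≈ (+1.0000, -1.0000); max(|x|,|y|,|x±y|/√2) = 1.4142 > 0.8 ⇒ ∉ W
candidate 5: n = (0, -1, 0, 1) → π⊥ ≈ (+1.4142, +0.0000); max(|x|,|y|,|x±y|/√2) = 1.4142 > 0.8 ⇒ ∉ W
candidate 6: n = (2, 2, 3, 2) → π⊥ ≈ (+2.0000, -0.1716); max(|x|,|y|,|x±y|/√2) = 2.0000 > 0.8 ⇒ ∉ W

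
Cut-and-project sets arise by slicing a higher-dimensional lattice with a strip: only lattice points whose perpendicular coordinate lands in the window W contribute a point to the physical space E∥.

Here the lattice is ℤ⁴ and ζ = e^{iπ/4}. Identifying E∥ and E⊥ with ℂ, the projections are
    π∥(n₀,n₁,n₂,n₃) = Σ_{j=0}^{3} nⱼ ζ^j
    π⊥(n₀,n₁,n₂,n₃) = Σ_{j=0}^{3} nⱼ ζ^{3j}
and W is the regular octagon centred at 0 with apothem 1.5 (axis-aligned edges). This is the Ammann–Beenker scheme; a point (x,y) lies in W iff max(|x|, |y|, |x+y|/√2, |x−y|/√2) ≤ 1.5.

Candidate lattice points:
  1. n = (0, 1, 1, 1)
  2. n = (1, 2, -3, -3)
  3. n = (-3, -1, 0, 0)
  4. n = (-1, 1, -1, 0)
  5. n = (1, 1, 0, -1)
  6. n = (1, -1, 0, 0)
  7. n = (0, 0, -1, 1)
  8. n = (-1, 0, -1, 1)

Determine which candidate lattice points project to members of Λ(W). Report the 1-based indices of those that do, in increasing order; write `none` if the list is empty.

π⊥(n) = n₀ + n₁ζ³ + n₂ζ⁶ + n₃ζ⁹ where ζ = e^{iπ/4}.
candidate 1: n = (0, 1, 1, 1) → π⊥ ≈ (+0.00000, +0.41421); max(|x|,|y|,|x±y|/√2) = 0.41421 ≤ 1.5 ⇒ ∈ W
candidate 2: n = (1, 2, -3, -3) → π⊥ ≈ (-2.53553, +2.29289); max(|x|,|y|,|x±y|/√2) = 3.41421 > 1.5 ⇒ ∉ W
candidate 3: n = (-3, -1, 0, 0) → π⊥ ≈ (-2.29289, -0.70711); max(|x|,|y|,|x±y|/√2) = 2.29289 > 1.5 ⇒ ∉ W
candidate 4: n = (-1, 1, -1, 0) → π⊥ ≈ (-1.70711, +1.70711); max(|x|,|y|,|x±y|/√2) = 2.41421 > 1.5 ⇒ ∉ W
candidate 5: n = (1, 1, 0, -1) → π⊥ ≈ (-0.41421, +0.00000); max(|x|,|y|,|x±y|/√2) = 0.41421 ≤ 1.5 ⇒ ∈ W
candidate 6: n = (1, -1, 0, 0) → π⊥ ≈ (+1.70711, -0.70711); max(|x|,|y|,|x±y|/√2) = 1.70711 > 1.5 ⇒ ∉ W
candidate 7: n = (0, 0, -1, 1) → π⊥ ≈ (+0.70711, +1.70711); max(|x|,|y|,|x±y|/√2) = 1.70711 > 1.5 ⇒ ∉ W
candidate 8: n = (-1, 0, -1, 1) → π⊥ ≈ (-0.29289, +1.70711); max(|x|,|y|,|x±y|/√2) = 1.70711 > 1.5 ⇒ ∉ W

1, 5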